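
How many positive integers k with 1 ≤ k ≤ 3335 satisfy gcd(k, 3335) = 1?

2464

First factor: 3335 = 5 · 23 · 29.
φ(5) = 5 − 1 = 4.
φ(23) = 23 − 1 = 22.
φ(29) = 29 − 1 = 28.
Since φ is multiplicative, φ(3335) = 4 · 22 · 28 = 2464.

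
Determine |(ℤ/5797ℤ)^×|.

Factor 5797: 5797 = 11 × 17 × 31.
φ(11) = 11 − 1 = 10.
φ(17) = 17 − 1 = 16.
φ(31) = 31 − 1 = 30.
Since φ is multiplicative, φ(5797) = 10 · 16 · 30 = 4800.

4800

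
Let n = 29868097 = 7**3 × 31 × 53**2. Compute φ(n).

φ(29868097) = 29868097 · (1 − 1/7) · (1 − 1/31) · (1 − 1/53)
       = 29868097 · 9360/11501 = 24307920.

24307920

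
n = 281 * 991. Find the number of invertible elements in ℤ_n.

277200

φ(281) = 281 − 1 = 280.
φ(991) = 991 − 1 = 990.
Since φ is multiplicative, φ(278471) = 280 · 990 = 277200.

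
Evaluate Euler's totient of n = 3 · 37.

φ(3) = 3 − 1 = 2.
φ(37) = 37 − 1 = 36.
Multiply: 2 · 36 = 72.

72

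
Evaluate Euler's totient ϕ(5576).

2560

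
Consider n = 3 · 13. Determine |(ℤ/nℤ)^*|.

24

φ(39) = 39 · (1 − 1/3) · (1 − 1/13)
       = 39 · 24/39 = 24.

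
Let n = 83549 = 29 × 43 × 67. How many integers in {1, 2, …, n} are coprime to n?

φ(83549) = 83549 · (1 − 1/29) · (1 − 1/43) · (1 − 1/67)
       = 83549 · 77616/83549 = 77616.

77616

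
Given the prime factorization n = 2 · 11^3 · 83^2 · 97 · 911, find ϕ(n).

φ(1620519820106) = 1620519820106 · (1 − 1/2) · (1 − 1/11) · (1 − 1/83) · (1 − 1/97) · (1 − 1/911)
       = 1620519820106 · 71635200/161358142 = 719432313600.

719432313600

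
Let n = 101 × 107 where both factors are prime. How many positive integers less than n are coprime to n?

φ(pq) = (p−1)(q−1) = 100 · 106 = 10600.

10600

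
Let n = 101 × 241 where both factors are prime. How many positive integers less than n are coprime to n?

For distinct primes, φ(pq) = (p−1)(q−1) = 100 × 240 = 24000.

24000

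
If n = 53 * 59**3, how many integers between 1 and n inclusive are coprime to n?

φ(53) = 53 − 1 = 52.
φ(59^3) = 59^2·(59−1) = 3481·58 = 201898.
Multiply: 52 · 201898 = 10498696.

10498696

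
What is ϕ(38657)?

35280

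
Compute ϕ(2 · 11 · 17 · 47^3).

16258240

φ(38829802) = 38829802 · (1 − 1/2) · (1 − 1/11) · (1 − 1/17) · (1 − 1/47)
       = 38829802 · 7360/17578 = 16258240.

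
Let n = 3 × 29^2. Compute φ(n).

1624

φ(3) = 3 − 1 = 2.
φ(29^2) = 29^1·(29−1) = 29·28 = 812.
φ(2523) = 2 × 812 = 1624.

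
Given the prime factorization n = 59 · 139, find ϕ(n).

φ(59) = 59 − 1 = 58.
φ(139) = 139 − 1 = 138.
φ(8201) = 58 × 138 = 8004.

8004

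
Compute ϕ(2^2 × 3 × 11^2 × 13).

5280

φ(18876) = 18876 · (1 − 1/2) · (1 − 1/3) · (1 − 1/11) · (1 − 1/13)
       = 18876 · 240/858 = 5280.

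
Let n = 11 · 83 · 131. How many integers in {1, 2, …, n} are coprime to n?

φ(119603) = 119603 · (1 − 1/11) · (1 − 1/83) · (1 − 1/131)
       = 119603 · 106600/119603 = 106600.

106600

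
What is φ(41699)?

33264

Factor 41699: 41699 = 7^2 * 23 * 37.
φ(7^2) = 7^1·(7−1) = 7·6 = 42.
φ(23) = 23 − 1 = 22.
φ(37) = 37 − 1 = 36.
φ(41699) = 42 × 22 × 36 = 33264.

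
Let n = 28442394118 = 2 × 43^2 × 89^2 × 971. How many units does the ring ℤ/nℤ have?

φ(2) = 2 − 1 = 1.
φ(43^2) = 43^1·(43−1) = 43·42 = 1806.
φ(89^2) = 89^2 − 89^1 = 7921 − 89 = 7832.
φ(971) = 971 − 1 = 970.
Multiply: 1 · 1806 · 7832 · 970 = 13720254240.

13720254240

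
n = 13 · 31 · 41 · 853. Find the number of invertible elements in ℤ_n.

φ(13) = 13 − 1 = 12.
φ(31) = 31 − 1 = 30.
φ(41) = 41 − 1 = 40.
φ(853) = 853 − 1 = 852.
Multiply: 12 · 30 · 40 · 852 = 12268800.

12268800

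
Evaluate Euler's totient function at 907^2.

φ(907^2) = 907^2 − 907^1 = 822649 − 907 = 821742.

821742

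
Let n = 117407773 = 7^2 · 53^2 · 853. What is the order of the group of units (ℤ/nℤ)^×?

98620704

φ(117407773) = 117407773 · (1 − 1/7) · (1 − 1/53) · (1 − 1/853)
       = 117407773 · 265824/316463 = 98620704.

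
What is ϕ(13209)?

6912

13209 = 3 · 7 · 17 · 37.
φ(13209) = 13209 · (1 − 1/3) · (1 − 1/7) · (1 − 1/17) · (1 − 1/37)
       = 13209 · 6912/13209 = 6912.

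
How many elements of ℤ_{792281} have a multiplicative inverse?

Prime factorization: 792281 = 7^2 * 19 * 23 * 37.
φ(7^2) = 7^1·(7−1) = 7·6 = 42.
φ(19) = 19 − 1 = 18.
φ(23) = 23 − 1 = 22.
φ(37) = 37 − 1 = 36.
Since φ is multiplicative, φ(792281) = 42 · 18 · 22 · 36 = 598752.

598752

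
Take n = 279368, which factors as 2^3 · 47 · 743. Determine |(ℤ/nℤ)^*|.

φ(279368) = 279368 · (1 − 1/2) · (1 − 1/47) · (1 − 1/743)
       = 279368 · 34132/69842 = 136528.

136528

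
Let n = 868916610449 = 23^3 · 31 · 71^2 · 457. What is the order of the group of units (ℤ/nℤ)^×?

791262964800

φ(868916610449) = 868916610449 · (1 − 1/23) · (1 − 1/31) · (1 − 1/71) · (1 − 1/457)
       = 868916610449 · 21067200/23134711 = 791262964800.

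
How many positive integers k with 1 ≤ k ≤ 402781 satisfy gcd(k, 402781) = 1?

338688

First factor: 402781 = 17 × 19 × 29 × 43.
φ(402781) = 402781 · (1 − 1/17) · (1 − 1/19) · (1 − 1/29) · (1 − 1/43)
       = 402781 · 338688/402781 = 338688.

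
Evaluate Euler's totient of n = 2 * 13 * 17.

φ(442) = 442 · (1 − 1/2) · (1 − 1/13) · (1 − 1/17)
       = 442 · 192/442 = 192.

192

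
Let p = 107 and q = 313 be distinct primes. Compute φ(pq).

33072

φ(pq) = (p−1)(q−1) = 106 · 312 = 33072.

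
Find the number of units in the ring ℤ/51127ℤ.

Prime factorization: 51127 = 29 · 41 · 43.
φ(51127) = 51127 · (1 − 1/29) · (1 − 1/41) · (1 − 1/43)
       = 51127 · 47040/51127 = 47040.

47040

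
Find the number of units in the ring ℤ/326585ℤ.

211680

Prime factorization: 326585 = 5 × 7^2 × 31 × 43.
φ(5) = 5 − 1 = 4.
φ(7^2) = 7^1·(7−1) = 7·6 = 42.
φ(31) = 31 − 1 = 30.
φ(43) = 43 − 1 = 42.
Since φ is multiplicative, φ(326585) = 4 · 42 · 30 · 42 = 211680.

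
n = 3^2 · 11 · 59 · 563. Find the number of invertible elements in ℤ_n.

1955760

φ(3^2) = 3^2 − 3^1 = 9 − 3 = 6.
φ(11) = 11 − 1 = 10.
φ(59) = 59 − 1 = 58.
φ(563) = 563 − 1 = 562.
Since φ is multiplicative, φ(3288483) = 6 · 10 · 58 · 562 = 1955760.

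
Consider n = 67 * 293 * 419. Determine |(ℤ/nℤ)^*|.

8055696

φ(67) = 67 − 1 = 66.
φ(293) = 293 − 1 = 292.
φ(419) = 419 − 1 = 418.
Since φ is multiplicative, φ(8225389) = 66 · 292 · 418 = 8055696.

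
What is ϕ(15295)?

9504

First factor: 15295 = 5 · 7 · 19 · 23.
φ(15295) = 15295 · (1 − 1/5) · (1 − 1/7) · (1 − 1/19) · (1 − 1/23)
       = 15295 · 9504/15295 = 9504.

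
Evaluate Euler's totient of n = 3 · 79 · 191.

29640

φ(3) = 3 − 1 = 2.
φ(79) = 79 − 1 = 78.
φ(191) = 191 − 1 = 190.
Multiply: 2 · 78 · 190 = 29640.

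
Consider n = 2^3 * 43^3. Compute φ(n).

310632

φ(636056) = 636056 · (1 − 1/2) · (1 − 1/43)
       = 636056 · 42/86 = 310632.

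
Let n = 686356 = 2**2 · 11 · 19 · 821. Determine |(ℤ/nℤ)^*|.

295200

φ(686356) = 686356 · (1 − 1/2) · (1 − 1/11) · (1 − 1/19) · (1 − 1/821)
       = 686356 · 147600/343178 = 295200.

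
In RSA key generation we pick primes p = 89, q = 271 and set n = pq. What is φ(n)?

φ(n) = (p − 1)(q − 1) = (89−1)(271−1) = 88·270 = 23760.

23760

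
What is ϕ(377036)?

Prime factorization: 377036 = 2^2 × 11^2 × 19 × 41.
φ(377036) = 377036 · (1 − 1/2) · (1 − 1/11) · (1 − 1/19) · (1 − 1/41)
       = 377036 · 7200/17138 = 158400.

158400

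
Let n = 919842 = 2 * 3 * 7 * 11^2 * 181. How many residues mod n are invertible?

φ(919842) = 919842 · (1 − 1/2) · (1 − 1/3) · (1 − 1/7) · (1 − 1/11) · (1 − 1/181)
       = 919842 · 21600/83622 = 237600.

237600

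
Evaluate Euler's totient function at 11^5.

φ(11^5) = 11^4·(11−1) = 14641·10 = 146410.

146410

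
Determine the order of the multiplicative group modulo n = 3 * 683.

φ(2049) = 2049 · (1 − 1/3) · (1 − 1/683)
       = 2049 · 1364/2049 = 1364.

1364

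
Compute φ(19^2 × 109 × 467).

17212176

φ(18375983) = 18375983 · (1 − 1/19) · (1 − 1/109) · (1 − 1/467)
       = 18375983 · 905904/967157 = 17212176.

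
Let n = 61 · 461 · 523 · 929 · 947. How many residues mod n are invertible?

φ(12938923413929) = 12938923413929 · (1 − 1/61) · (1 − 1/461) · (1 − 1/523) · (1 − 1/929) · (1 − 1/947)
       = 12938923413929 · 12647907993600/12938923413929 = 12647907993600.

12647907993600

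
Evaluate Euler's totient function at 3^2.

6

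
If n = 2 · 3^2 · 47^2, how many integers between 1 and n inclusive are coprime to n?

12972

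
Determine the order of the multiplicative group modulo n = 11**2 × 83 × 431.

3878600

φ(4328533) = 4328533 · (1 − 1/11) · (1 − 1/83) · (1 − 1/431)
       = 4328533 · 352600/393503 = 3878600.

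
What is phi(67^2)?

4422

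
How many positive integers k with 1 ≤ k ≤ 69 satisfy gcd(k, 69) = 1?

69 = 3 × 23.
φ(3) = 3 − 1 = 2.
φ(23) = 23 − 1 = 22.
Multiply: 2 · 22 = 44.

44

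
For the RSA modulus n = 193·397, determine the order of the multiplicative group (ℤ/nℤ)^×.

76032

For distinct primes, φ(pq) = (p−1)(q−1) = 192 × 396 = 76032.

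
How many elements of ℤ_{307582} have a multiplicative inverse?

132000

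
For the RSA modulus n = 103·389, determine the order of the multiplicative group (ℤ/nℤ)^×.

39576

φ(pq) = (p−1)(q−1) = 102 · 388 = 39576.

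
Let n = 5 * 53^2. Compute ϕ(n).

φ(5) = 5 − 1 = 4.
φ(53^2) = 53^2 − 53^1 = 2809 − 53 = 2756.
φ(14045) = 4 × 2756 = 11024.

11024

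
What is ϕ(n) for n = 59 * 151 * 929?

8073600

φ(59) = 59 − 1 = 58.
φ(151) = 151 − 1 = 150.
φ(929) = 929 − 1 = 928.
Multiply: 58 · 150 · 928 = 8073600.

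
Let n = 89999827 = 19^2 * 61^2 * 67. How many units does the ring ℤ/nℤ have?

φ(89999827) = 89999827 · (1 − 1/19) · (1 − 1/61) · (1 − 1/67)
       = 89999827 · 71280/77653 = 82613520.

82613520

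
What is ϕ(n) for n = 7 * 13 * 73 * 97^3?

4682520576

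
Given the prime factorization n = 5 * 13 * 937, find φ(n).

44928

φ(60905) = 60905 · (1 − 1/5) · (1 − 1/13) · (1 − 1/937)
       = 60905 · 44928/60905 = 44928.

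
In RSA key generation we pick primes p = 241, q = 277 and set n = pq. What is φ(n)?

66240

For distinct primes, φ(pq) = (p−1)(q−1) = 240 × 276 = 66240.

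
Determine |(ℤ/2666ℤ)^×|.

1260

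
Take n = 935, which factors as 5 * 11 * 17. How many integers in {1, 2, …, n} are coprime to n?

640

φ(5) = 5 − 1 = 4.
φ(11) = 11 − 1 = 10.
φ(17) = 17 − 1 = 16.
φ(935) = 4 × 10 × 16 = 640.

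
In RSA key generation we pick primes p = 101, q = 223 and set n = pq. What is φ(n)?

22200

φ(22523) = 22523 · (1 − 1/101) · (1 − 1/223)
       = 22523 · 22200/22523 = 22200.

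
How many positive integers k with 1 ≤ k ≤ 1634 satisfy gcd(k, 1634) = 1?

Prime factorization: 1634 = 2 · 19 · 43.
φ(2) = 2 − 1 = 1.
φ(19) = 19 − 1 = 18.
φ(43) = 43 − 1 = 42.
Multiply: 1 · 18 · 42 = 756.

756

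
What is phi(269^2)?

72092

φ(72361) = 72361 · (1 − 1/269)
       = 72361 · 268/269 = 72092.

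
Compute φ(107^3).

1213594

φ(107^3) = 107^2·(107−1) = 11449·106 = 1213594.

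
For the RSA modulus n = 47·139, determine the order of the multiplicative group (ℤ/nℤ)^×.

φ(6533) = 6533 · (1 − 1/47) · (1 − 1/139)
       = 6533 · 6348/6533 = 6348.

6348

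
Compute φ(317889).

Factor 317889: 317889 = 3^2 × 11 × 13^2 × 19.
φ(3^2) = 3^2 − 3^1 = 9 − 3 = 6.
φ(11) = 11 − 1 = 10.
φ(13^2) = 13^1·(13−1) = 13·12 = 156.
φ(19) = 19 − 1 = 18.
Since φ is multiplicative, φ(317889) = 6 · 10 · 156 · 18 = 168480.

168480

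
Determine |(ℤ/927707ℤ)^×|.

First factor: 927707 = 11**3 × 17 × 41.
φ(927707) = 927707 · (1 − 1/11) · (1 − 1/17) · (1 − 1/41)
       = 927707 · 6400/7667 = 774400.

774400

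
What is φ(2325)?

1200

2325 = 3 · 5^2 · 31.
φ(2325) = 2325 · (1 − 1/3) · (1 − 1/5) · (1 − 1/31)
       = 2325 · 240/465 = 1200.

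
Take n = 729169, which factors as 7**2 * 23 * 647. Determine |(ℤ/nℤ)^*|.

φ(729169) = 729169 · (1 − 1/7) · (1 − 1/23) · (1 − 1/647)
       = 729169 · 85272/104167 = 596904.

596904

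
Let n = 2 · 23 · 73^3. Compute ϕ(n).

φ(2) = 2 − 1 = 1.
φ(23) = 23 − 1 = 22.
φ(73^3) = 73^2·(73−1) = 5329·72 = 383688.
Multiply: 1 · 22 · 383688 = 8441136.

8441136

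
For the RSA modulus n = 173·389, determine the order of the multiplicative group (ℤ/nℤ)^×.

φ(pq) = (p−1)(q−1) = 172 · 388 = 66736.

66736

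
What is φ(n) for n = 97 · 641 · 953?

φ(59254681) = 59254681 · (1 − 1/97) · (1 − 1/641) · (1 − 1/953)
       = 59254681 · 58490880/59254681 = 58490880.

58490880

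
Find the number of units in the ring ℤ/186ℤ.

Prime factorization: 186 = 2 * 3 * 31.
φ(186) = 186 · (1 − 1/2) · (1 − 1/3) · (1 − 1/31)
       = 186 · 60/186 = 60.

60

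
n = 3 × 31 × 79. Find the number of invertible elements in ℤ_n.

φ(3) = 3 − 1 = 2.
φ(31) = 31 − 1 = 30.
φ(79) = 79 − 1 = 78.
Since φ is multiplicative, φ(7347) = 2 · 30 · 78 = 4680.

4680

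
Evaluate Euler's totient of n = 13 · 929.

11136

φ(13) = 13 − 1 = 12.
φ(929) = 929 − 1 = 928.
Multiply: 12 · 928 = 11136.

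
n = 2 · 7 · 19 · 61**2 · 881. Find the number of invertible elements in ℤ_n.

φ(2) = 2 − 1 = 1.
φ(7) = 7 − 1 = 6.
φ(19) = 19 − 1 = 18.
φ(61^2) = 61^1·(61−1) = 61·60 = 3660.
φ(881) = 881 − 1 = 880.
Since φ is multiplicative, φ(872001466) = 1 · 6 · 18 · 3660 · 880 = 347846400.

347846400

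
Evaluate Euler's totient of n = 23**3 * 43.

488796

φ(523181) = 523181 · (1 − 1/23) · (1 − 1/43)
       = 523181 · 924/989 = 488796.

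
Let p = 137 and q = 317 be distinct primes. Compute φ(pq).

42976

φ(pq) = (p−1)(q−1) = 136 · 316 = 42976.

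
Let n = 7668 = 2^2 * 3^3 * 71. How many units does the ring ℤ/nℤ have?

2520

φ(7668) = 7668 · (1 − 1/2) · (1 − 1/3) · (1 − 1/71)
       = 7668 · 140/426 = 2520.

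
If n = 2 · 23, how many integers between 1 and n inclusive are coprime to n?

22

φ(46) = 46 · (1 − 1/2) · (1 − 1/23)
       = 46 · 22/46 = 22.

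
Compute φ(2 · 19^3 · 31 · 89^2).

1526770080

φ(3368468618) = 3368468618 · (1 − 1/2) · (1 − 1/19) · (1 − 1/31) · (1 − 1/89)
       = 3368468618 · 47520/104842 = 1526770080.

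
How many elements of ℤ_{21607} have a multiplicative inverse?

First factor: 21607 = 17 · 31 · 41.
φ(21607) = 21607 · (1 − 1/17) · (1 − 1/31) · (1 − 1/41)
       = 21607 · 19200/21607 = 19200.

19200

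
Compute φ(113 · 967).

108192

φ(109271) = 109271 · (1 − 1/113) · (1 − 1/967)
       = 109271 · 108192/109271 = 108192.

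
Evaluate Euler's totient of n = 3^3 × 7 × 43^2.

φ(349461) = 349461 · (1 − 1/3) · (1 − 1/7) · (1 − 1/43)
       = 349461 · 504/903 = 195048.

195048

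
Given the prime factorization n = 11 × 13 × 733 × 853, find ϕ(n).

φ(89410607) = 89410607 · (1 − 1/11) · (1 − 1/13) · (1 − 1/733) · (1 − 1/853)
       = 89410607 · 74839680/89410607 = 74839680.

74839680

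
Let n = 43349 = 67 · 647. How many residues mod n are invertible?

φ(43349) = 43349 · (1 − 1/67) · (1 − 1/647)
       = 43349 · 42636/43349 = 42636.

42636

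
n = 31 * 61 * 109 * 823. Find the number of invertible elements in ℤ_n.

φ(31) = 31 − 1 = 30.
φ(61) = 61 − 1 = 60.
φ(109) = 109 − 1 = 108.
φ(823) = 823 − 1 = 822.
Since φ is multiplicative, φ(169635937) = 30 · 60 · 108 · 822 = 159796800.

159796800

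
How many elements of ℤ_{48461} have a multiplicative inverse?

38808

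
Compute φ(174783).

Prime factorization: 174783 = 3 · 7^2 · 29 · 41.
φ(174783) = 174783 · (1 − 1/3) · (1 − 1/7) · (1 − 1/29) · (1 − 1/41)
       = 174783 · 13440/24969 = 94080.

94080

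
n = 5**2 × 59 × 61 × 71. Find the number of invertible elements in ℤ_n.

φ(5^2) = 5^1·(5−1) = 5·4 = 20.
φ(59) = 59 − 1 = 58.
φ(61) = 61 − 1 = 60.
φ(71) = 71 − 1 = 70.
Since φ is multiplicative, φ(6388225) = 20 · 58 · 60 · 70 = 4872000.

4872000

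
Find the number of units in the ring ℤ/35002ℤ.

15120

Prime factorization: 35002 = 2 · 11 · 37 · 43.
φ(35002) = 35002 · (1 − 1/2) · (1 − 1/11) · (1 − 1/37) · (1 − 1/43)
       = 35002 · 15120/35002 = 15120.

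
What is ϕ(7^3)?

294

φ(7^3) = 7^3 − 7^2 = 343 − 49 = 294.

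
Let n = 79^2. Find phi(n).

6162

φ(79^2) = 79^2 − 79^1 = 6241 − 79 = 6162.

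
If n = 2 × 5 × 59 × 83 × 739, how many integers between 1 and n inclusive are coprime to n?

φ(2) = 2 − 1 = 1.
φ(5) = 5 − 1 = 4.
φ(59) = 59 − 1 = 58.
φ(83) = 83 − 1 = 82.
φ(739) = 739 − 1 = 738.
φ(36188830) = 1 × 4 × 58 × 82 × 738 = 14039712.

14039712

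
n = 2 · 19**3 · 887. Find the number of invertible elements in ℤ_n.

5757228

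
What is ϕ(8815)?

6720

8815 = 5 · 41 · 43.
φ(5) = 5 − 1 = 4.
φ(41) = 41 − 1 = 40.
φ(43) = 43 − 1 = 42.
Multiply: 4 · 40 · 42 = 6720.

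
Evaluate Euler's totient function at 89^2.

φ(7921) = 7921 · (1 − 1/89)
       = 7921 · 88/89 = 7832.

7832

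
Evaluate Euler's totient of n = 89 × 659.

57904

φ(89) = 89 − 1 = 88.
φ(659) = 659 − 1 = 658.
Multiply: 88 · 658 = 57904.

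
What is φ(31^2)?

930

φ(961) = 961 · (1 − 1/31)
       = 961 · 30/31 = 930.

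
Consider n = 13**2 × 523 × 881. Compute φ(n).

71660160

φ(77868947) = 77868947 · (1 − 1/13) · (1 − 1/523) · (1 − 1/881)
       = 77868947 · 5512320/5989919 = 71660160.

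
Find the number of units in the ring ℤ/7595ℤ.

7595 = 5 · 7**2 · 31.
φ(7595) = 7595 · (1 − 1/5) · (1 − 1/7) · (1 − 1/31)
       = 7595 · 720/1085 = 5040.

5040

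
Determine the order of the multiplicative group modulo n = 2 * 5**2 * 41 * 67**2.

3537600

φ(2) = 2 − 1 = 1.
φ(5^2) = 5^1·(5−1) = 5·4 = 20.
φ(41) = 41 − 1 = 40.
φ(67^2) = 67^2 − 67^1 = 4489 − 67 = 4422.
Multiply: 1 · 20 · 40 · 4422 = 3537600.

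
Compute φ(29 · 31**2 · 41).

1041600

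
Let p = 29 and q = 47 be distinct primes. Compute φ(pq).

φ(29) = 29 − 1 = 28.
φ(47) = 47 − 1 = 46.
Multiply: 28 · 46 = 1288.

1288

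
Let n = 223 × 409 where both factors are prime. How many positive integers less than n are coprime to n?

φ(pq) = (p−1)(q−1) = 222 · 408 = 90576.

90576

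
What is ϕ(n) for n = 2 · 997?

996

φ(1994) = 1994 · (1 − 1/2) · (1 − 1/997)
       = 1994 · 996/1994 = 996.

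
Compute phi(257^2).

φ(257^2) = 257^2 − 257^1 = 66049 − 257 = 65792.

65792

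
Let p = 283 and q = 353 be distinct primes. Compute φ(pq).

99264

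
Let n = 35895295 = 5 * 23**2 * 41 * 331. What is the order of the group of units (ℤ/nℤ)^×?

φ(5) = 5 − 1 = 4.
φ(23^2) = 23^1·(23−1) = 23·22 = 506.
φ(41) = 41 − 1 = 40.
φ(331) = 331 − 1 = 330.
Since φ is multiplicative, φ(35895295) = 4 · 506 · 40 · 330 = 26716800.

26716800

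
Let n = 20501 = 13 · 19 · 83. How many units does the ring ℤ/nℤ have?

17712

φ(13) = 13 − 1 = 12.
φ(19) = 19 − 1 = 18.
φ(83) = 83 − 1 = 82.
Since φ is multiplicative, φ(20501) = 12 · 18 · 82 = 17712.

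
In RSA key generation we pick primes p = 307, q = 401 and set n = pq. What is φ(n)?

122400

φ(307) = 307 − 1 = 306.
φ(401) = 401 − 1 = 400.
φ(123107) = 306 × 400 = 122400.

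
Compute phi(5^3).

φ(5^3) = 5^2·(5−1) = 25·4 = 100.

100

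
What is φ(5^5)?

φ(3125) = 3125 · (1 − 1/5)
       = 3125 · 4/5 = 2500.

2500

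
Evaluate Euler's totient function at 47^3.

φ(47^3) = 47^3 − 47^2 = 103823 − 2209 = 101614.

101614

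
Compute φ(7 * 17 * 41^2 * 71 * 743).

8177433600

φ(7) = 7 − 1 = 6.
φ(17) = 17 − 1 = 16.
φ(41^2) = 41^2 − 41^1 = 1681 − 41 = 1640.
φ(71) = 71 − 1 = 70.
φ(743) = 743 − 1 = 742.
Multiply: 6 · 16 · 1640 · 70 · 742 = 8177433600.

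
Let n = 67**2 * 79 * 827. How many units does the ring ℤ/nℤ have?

φ(67^2) = 67^1·(67−1) = 67·66 = 4422.
φ(79) = 79 − 1 = 78.
φ(827) = 827 − 1 = 826.
φ(293279837) = 4422 × 78 × 826 = 284900616.

284900616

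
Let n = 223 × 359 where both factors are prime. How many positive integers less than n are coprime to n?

79476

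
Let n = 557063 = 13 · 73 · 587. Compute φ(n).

506304

φ(557063) = 557063 · (1 − 1/13) · (1 − 1/73) · (1 − 1/587)
       = 557063 · 506304/557063 = 506304.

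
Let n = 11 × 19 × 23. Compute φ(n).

φ(4807) = 4807 · (1 − 1/11) · (1 − 1/19) · (1 − 1/23)
       = 4807 · 3960/4807 = 3960.

3960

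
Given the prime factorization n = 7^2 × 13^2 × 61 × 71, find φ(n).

27518400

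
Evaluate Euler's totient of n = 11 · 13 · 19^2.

41040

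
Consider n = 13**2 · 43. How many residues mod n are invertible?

6552

φ(7267) = 7267 · (1 − 1/13) · (1 − 1/43)
       = 7267 · 504/559 = 6552.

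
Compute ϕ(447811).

326592

Prime factorization: 447811 = 7**2 · 13 · 19 · 37.
φ(7^2) = 7^2 − 7^1 = 49 − 7 = 42.
φ(13) = 13 − 1 = 12.
φ(19) = 19 − 1 = 18.
φ(37) = 37 − 1 = 36.
φ(447811) = 42 × 12 × 18 × 36 = 326592.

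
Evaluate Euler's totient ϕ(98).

Prime factorization: 98 = 2 · 7^2.
φ(98) = 98 · (1 − 1/2) · (1 − 1/7)
       = 98 · 6/14 = 42.

42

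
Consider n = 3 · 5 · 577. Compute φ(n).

φ(8655) = 8655 · (1 − 1/3) · (1 − 1/5) · (1 − 1/577)
       = 8655 · 4608/8655 = 4608.

4608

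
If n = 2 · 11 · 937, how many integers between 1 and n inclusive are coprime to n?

φ(20614) = 20614 · (1 − 1/2) · (1 − 1/11) · (1 − 1/937)
       = 20614 · 9360/20614 = 9360.

9360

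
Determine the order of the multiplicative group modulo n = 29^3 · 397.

φ(9682433) = 9682433 · (1 − 1/29) · (1 − 1/397)
       = 9682433 · 11088/11513 = 9325008.

9325008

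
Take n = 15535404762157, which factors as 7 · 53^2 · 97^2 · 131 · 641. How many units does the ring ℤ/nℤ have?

12811404902400

φ(15535404762157) = 15535404762157 · (1 − 1/7) · (1 − 1/53) · (1 − 1/97) · (1 − 1/131) · (1 − 1/641)
       = 15535404762157 · 2492006400/3021864377 = 12811404902400.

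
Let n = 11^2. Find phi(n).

110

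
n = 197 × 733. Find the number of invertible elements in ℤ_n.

φ(197) = 197 − 1 = 196.
φ(733) = 733 − 1 = 732.
Since φ is multiplicative, φ(144401) = 196 · 732 = 143472.

143472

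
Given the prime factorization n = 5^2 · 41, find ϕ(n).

800

φ(5^2) = 5^1·(5−1) = 5·4 = 20.
φ(41) = 41 − 1 = 40.
Since φ is multiplicative, φ(1025) = 20 · 40 = 800.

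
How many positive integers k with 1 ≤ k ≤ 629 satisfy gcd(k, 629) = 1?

First factor: 629 = 17 × 37.
φ(17) = 17 − 1 = 16.
φ(37) = 37 − 1 = 36.
Since φ is multiplicative, φ(629) = 16 · 36 = 576.

576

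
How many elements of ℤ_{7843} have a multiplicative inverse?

Factor 7843: 7843 = 11 · 23 · 31.
φ(11) = 11 − 1 = 10.
φ(23) = 23 − 1 = 22.
φ(31) = 31 − 1 = 30.
φ(7843) = 10 × 22 × 30 = 6600.

6600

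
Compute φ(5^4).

500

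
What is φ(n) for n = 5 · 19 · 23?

1584

φ(2185) = 2185 · (1 − 1/5) · (1 − 1/19) · (1 − 1/23)
       = 2185 · 1584/2185 = 1584.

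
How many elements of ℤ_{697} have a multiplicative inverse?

640

Prime factorization: 697 = 17 × 41.
φ(17) = 17 − 1 = 16.
φ(41) = 41 − 1 = 40.
Multiply: 16 · 40 = 640.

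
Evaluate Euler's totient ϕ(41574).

41574 = 2 · 3 · 13^2 · 41.
φ(2) = 2 − 1 = 1.
φ(3) = 3 − 1 = 2.
φ(13^2) = 13^1·(13−1) = 13·12 = 156.
φ(41) = 41 − 1 = 40.
Multiply: 1 · 2 · 156 · 40 = 12480.

12480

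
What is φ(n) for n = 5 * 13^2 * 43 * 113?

φ(4105855) = 4105855 · (1 − 1/5) · (1 − 1/13) · (1 − 1/43) · (1 − 1/113)
       = 4105855 · 225792/315835 = 2935296.

2935296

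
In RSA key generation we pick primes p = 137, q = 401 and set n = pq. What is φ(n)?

54400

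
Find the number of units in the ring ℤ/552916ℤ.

552916 = 2^2 · 7^3 · 13 · 31.
φ(552916) = 552916 · (1 − 1/2) · (1 − 1/7) · (1 − 1/13) · (1 − 1/31)
       = 552916 · 2160/5642 = 211680.

211680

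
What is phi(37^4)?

φ(37^4) = 37^3·(37−1) = 50653·36 = 1823508.

1823508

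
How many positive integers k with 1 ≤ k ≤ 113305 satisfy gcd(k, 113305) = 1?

80640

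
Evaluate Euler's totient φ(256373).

224640

Prime factorization: 256373 = 13^2 × 37 × 41.
φ(256373) = 256373 · (1 − 1/13) · (1 − 1/37) · (1 − 1/41)
       = 256373 · 17280/19721 = 224640.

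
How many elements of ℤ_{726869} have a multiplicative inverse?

549120

Factor 726869: 726869 = 11 * 13^2 * 17 * 23.
φ(726869) = 726869 · (1 − 1/11) · (1 − 1/13) · (1 − 1/17) · (1 − 1/23)
       = 726869 · 42240/55913 = 549120.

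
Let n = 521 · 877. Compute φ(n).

455520

φ(521) = 521 − 1 = 520.
φ(877) = 877 − 1 = 876.
φ(456917) = 520 × 876 = 455520.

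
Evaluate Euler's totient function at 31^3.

28830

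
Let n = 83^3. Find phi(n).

564898

φ(83^3) = 83^3 − 83^2 = 571787 − 6889 = 564898.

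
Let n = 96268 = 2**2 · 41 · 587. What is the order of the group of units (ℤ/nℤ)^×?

46880

φ(2^2) = 2^2 − 2^1 = 4 − 2 = 2.
φ(41) = 41 − 1 = 40.
φ(587) = 587 − 1 = 586.
Since φ is multiplicative, φ(96268) = 2 · 40 · 586 = 46880.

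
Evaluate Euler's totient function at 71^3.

φ(71^3) = 71^2·(71−1) = 5041·70 = 352870.

352870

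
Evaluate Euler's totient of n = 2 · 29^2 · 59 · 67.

3108336

φ(6648946) = 6648946 · (1 − 1/2) · (1 − 1/29) · (1 − 1/59) · (1 − 1/67)
       = 6648946 · 107184/229274 = 3108336.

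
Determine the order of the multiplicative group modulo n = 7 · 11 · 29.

φ(2233) = 2233 · (1 − 1/7) · (1 − 1/11) · (1 − 1/29)
       = 2233 · 1680/2233 = 1680.

1680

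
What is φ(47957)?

34560

47957 = 7 * 13 * 17 * 31.
φ(7) = 7 − 1 = 6.
φ(13) = 13 − 1 = 12.
φ(17) = 17 − 1 = 16.
φ(31) = 31 − 1 = 30.
Multiply: 6 · 12 · 16 · 30 = 34560.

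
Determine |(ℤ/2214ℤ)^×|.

720

2214 = 2 · 3**3 · 41.
φ(2) = 2 − 1 = 1.
φ(3^3) = 3^3 − 3^2 = 27 − 9 = 18.
φ(41) = 41 − 1 = 40.
Since φ is multiplicative, φ(2214) = 1 · 18 · 40 = 720.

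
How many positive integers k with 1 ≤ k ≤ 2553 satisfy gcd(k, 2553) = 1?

1584

Factor 2553: 2553 = 3 × 23 × 37.
φ(3) = 3 − 1 = 2.
φ(23) = 23 − 1 = 22.
φ(37) = 37 − 1 = 36.
Multiply: 2 · 22 · 36 = 1584.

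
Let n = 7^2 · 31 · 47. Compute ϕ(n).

φ(7^2) = 7^2 − 7^1 = 49 − 7 = 42.
φ(31) = 31 − 1 = 30.
φ(47) = 47 − 1 = 46.
φ(71393) = 42 × 30 × 46 = 57960.

57960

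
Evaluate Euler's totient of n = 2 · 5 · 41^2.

6560

φ(2) = 2 − 1 = 1.
φ(5) = 5 − 1 = 4.
φ(41^2) = 41^1·(41−1) = 41·40 = 1640.
φ(16810) = 1 × 4 × 1640 = 6560.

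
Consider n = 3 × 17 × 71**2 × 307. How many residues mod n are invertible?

φ(78926937) = 78926937 · (1 − 1/3) · (1 − 1/17) · (1 − 1/71) · (1 − 1/307)
       = 78926937 · 685440/1111647 = 48666240.

48666240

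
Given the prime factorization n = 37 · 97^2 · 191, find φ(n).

φ(37) = 37 − 1 = 36.
φ(97^2) = 97^2 − 97^1 = 9409 − 97 = 9312.
φ(191) = 191 − 1 = 190.
Since φ is multiplicative, φ(66493403) = 36 · 9312 · 190 = 63694080.

63694080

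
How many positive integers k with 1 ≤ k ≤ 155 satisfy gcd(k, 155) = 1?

120

Factor 155: 155 = 5 · 31.
φ(155) = 155 · (1 − 1/5) · (1 − 1/31)
       = 155 · 120/155 = 120.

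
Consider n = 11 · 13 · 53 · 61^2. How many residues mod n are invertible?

22838400

φ(11) = 11 − 1 = 10.
φ(13) = 13 − 1 = 12.
φ(53) = 53 − 1 = 52.
φ(61^2) = 61^1·(61−1) = 61·60 = 3660.
φ(28201459) = 10 × 12 × 52 × 3660 = 22838400.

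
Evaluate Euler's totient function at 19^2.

φ(19^2) = 19^1·(19−1) = 19·18 = 342.

342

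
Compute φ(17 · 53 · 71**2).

φ(17) = 17 − 1 = 16.
φ(53) = 53 − 1 = 52.
φ(71^2) = 71^1·(71−1) = 71·70 = 4970.
Multiply: 16 · 52 · 4970 = 4135040.

4135040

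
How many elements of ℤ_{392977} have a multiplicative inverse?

326592

Factor 392977: 392977 = 13 · 19 · 37 · 43.
φ(392977) = 392977 · (1 − 1/13) · (1 − 1/19) · (1 − 1/37) · (1 − 1/43)
       = 392977 · 326592/392977 = 326592.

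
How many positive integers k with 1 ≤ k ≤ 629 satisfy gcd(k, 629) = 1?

576

First factor: 629 = 17 · 37.
φ(629) = 629 · (1 − 1/17) · (1 − 1/37)
       = 629 · 576/629 = 576.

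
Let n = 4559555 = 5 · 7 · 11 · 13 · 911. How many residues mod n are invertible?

φ(5) = 5 − 1 = 4.
φ(7) = 7 − 1 = 6.
φ(11) = 11 − 1 = 10.
φ(13) = 13 − 1 = 12.
φ(911) = 911 − 1 = 910.
Since φ is multiplicative, φ(4559555) = 4 · 6 · 10 · 12 · 910 = 2620800.

2620800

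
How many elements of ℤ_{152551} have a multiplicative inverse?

116640

152551 = 7 * 19 * 31 * 37.
φ(152551) = 152551 · (1 − 1/7) · (1 − 1/19) · (1 − 1/31) · (1 − 1/37)
       = 152551 · 116640/152551 = 116640.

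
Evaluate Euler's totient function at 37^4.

φ(37^4) = 37^4 − 37^3 = 1874161 − 50653 = 1823508.

1823508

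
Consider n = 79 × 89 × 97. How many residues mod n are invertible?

φ(79) = 79 − 1 = 78.
φ(89) = 89 − 1 = 88.
φ(97) = 97 − 1 = 96.
Multiply: 78 · 88 · 96 = 658944.

658944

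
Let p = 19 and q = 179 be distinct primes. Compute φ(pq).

φ(n) = (p − 1)(q − 1) = (19−1)(179−1) = 18·178 = 3204.

3204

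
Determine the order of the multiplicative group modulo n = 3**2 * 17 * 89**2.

751872

φ(3^2) = 3^1·(3−1) = 3·2 = 6.
φ(17) = 17 − 1 = 16.
φ(89^2) = 89^2 − 89^1 = 7921 − 89 = 7832.
Since φ is multiplicative, φ(1211913) = 6 · 16 · 7832 = 751872.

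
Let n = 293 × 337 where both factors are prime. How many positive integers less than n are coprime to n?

98112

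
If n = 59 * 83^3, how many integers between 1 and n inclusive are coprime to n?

φ(59) = 59 − 1 = 58.
φ(83^3) = 83^3 − 83^2 = 571787 − 6889 = 564898.
φ(33735433) = 58 × 564898 = 32764084.

32764084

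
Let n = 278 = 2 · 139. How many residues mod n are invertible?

φ(2) = 2 − 1 = 1.
φ(139) = 139 − 1 = 138.
φ(278) = 1 × 138 = 138.

138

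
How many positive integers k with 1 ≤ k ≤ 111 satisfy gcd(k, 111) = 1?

72

Prime factorization: 111 = 3 · 37.
φ(3) = 3 − 1 = 2.
φ(37) = 37 − 1 = 36.
Since φ is multiplicative, φ(111) = 2 · 36 = 72.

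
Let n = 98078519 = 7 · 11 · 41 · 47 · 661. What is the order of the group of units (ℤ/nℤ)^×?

72864000

φ(98078519) = 98078519 · (1 − 1/7) · (1 − 1/11) · (1 − 1/41) · (1 − 1/47) · (1 − 1/661)
       = 98078519 · 72864000/98078519 = 72864000.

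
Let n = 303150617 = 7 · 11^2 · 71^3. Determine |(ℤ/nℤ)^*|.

232894200

φ(303150617) = 303150617 · (1 − 1/7) · (1 − 1/11) · (1 − 1/71)
       = 303150617 · 4200/5467 = 232894200.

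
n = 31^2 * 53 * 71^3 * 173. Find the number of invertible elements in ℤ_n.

φ(3153700206599) = 3153700206599 · (1 − 1/31) · (1 − 1/53) · (1 − 1/71) · (1 − 1/173)
       = 3153700206599 · 18782400/20180969 = 2935144430400.

2935144430400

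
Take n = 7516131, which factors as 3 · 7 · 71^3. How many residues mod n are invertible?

4234440

φ(3) = 3 − 1 = 2.
φ(7) = 7 − 1 = 6.
φ(71^3) = 71^2·(71−1) = 5041·70 = 352870.
φ(7516131) = 2 × 6 × 352870 = 4234440.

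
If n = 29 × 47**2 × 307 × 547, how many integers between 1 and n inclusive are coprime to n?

10114112736

φ(29) = 29 − 1 = 28.
φ(47^2) = 47^2 − 47^1 = 2209 − 47 = 2162.
φ(307) = 307 − 1 = 306.
φ(547) = 547 − 1 = 546.
φ(10757699669) = 28 × 2162 × 306 × 546 = 10114112736.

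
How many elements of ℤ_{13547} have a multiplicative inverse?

11880

Factor 13547: 13547 = 19 * 23 * 31.
φ(13547) = 13547 · (1 − 1/19) · (1 − 1/23) · (1 − 1/31)
       = 13547 · 11880/13547 = 11880.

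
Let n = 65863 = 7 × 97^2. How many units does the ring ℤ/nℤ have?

55872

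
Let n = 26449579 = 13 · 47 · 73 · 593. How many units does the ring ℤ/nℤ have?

φ(26449579) = 26449579 · (1 − 1/13) · (1 − 1/47) · (1 − 1/73) · (1 − 1/593)
       = 26449579 · 23528448/26449579 = 23528448.

23528448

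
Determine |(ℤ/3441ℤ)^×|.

2160

Prime factorization: 3441 = 3 · 31 · 37.
φ(3) = 3 − 1 = 2.
φ(31) = 31 − 1 = 30.
φ(37) = 37 − 1 = 36.
φ(3441) = 2 × 30 × 36 = 2160.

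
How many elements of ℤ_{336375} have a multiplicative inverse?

336375 = 3**2 × 5**3 × 13 × 23.
φ(336375) = 336375 · (1 − 1/3) · (1 − 1/5) · (1 − 1/13) · (1 − 1/23)
       = 336375 · 2112/4485 = 158400.

158400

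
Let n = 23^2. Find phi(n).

506

φ(529) = 529 · (1 − 1/23)
       = 529 · 22/23 = 506.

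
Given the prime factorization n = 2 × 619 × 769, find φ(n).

474624

φ(2) = 2 − 1 = 1.
φ(619) = 619 − 1 = 618.
φ(769) = 769 − 1 = 768.
φ(952022) = 1 × 618 × 768 = 474624.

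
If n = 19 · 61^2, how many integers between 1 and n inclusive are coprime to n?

65880

φ(70699) = 70699 · (1 − 1/19) · (1 − 1/61)
       = 70699 · 1080/1159 = 65880.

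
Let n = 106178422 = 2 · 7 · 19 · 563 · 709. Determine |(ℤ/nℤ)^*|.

42972768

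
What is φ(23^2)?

φ(529) = 529 · (1 − 1/23)
       = 529 · 22/23 = 506.

506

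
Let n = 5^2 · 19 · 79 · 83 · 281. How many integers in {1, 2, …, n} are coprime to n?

644716800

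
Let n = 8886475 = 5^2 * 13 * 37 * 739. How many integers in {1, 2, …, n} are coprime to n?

6376320

φ(8886475) = 8886475 · (1 − 1/5) · (1 − 1/13) · (1 − 1/37) · (1 − 1/739)
       = 8886475 · 1275264/1777295 = 6376320.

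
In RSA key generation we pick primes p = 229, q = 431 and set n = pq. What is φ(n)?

98040

φ(98699) = 98699 · (1 − 1/229) · (1 − 1/431)
       = 98699 · 98040/98699 = 98040.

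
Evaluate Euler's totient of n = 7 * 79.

468

φ(553) = 553 · (1 − 1/7) · (1 − 1/79)
       = 553 · 468/553 = 468.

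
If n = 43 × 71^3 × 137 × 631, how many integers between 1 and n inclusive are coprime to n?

1269823867200

φ(1330434285331) = 1330434285331 · (1 − 1/43) · (1 − 1/71) · (1 − 1/137) · (1 − 1/631)
       = 1330434285331 · 251899200/263922691 = 1269823867200.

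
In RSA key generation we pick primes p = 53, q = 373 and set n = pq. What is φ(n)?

φ(19769) = 19769 · (1 − 1/53) · (1 − 1/373)
       = 19769 · 19344/19769 = 19344.

19344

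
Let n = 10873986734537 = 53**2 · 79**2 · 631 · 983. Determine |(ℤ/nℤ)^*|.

φ(10873986734537) = 10873986734537 · (1 − 1/53) · (1 − 1/79) · (1 − 1/631) · (1 − 1/983)
       = 10873986734537 · 2509284960/2597083051 = 10506376127520.

10506376127520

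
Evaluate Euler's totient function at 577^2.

332352

φ(577^2) = 577^2 − 577^1 = 332929 − 577 = 332352.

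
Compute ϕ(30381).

17280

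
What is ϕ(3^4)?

54

φ(3^4) = 3^3·(3−1) = 27·2 = 54.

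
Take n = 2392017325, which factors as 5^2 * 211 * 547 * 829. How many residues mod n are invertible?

φ(2392017325) = 2392017325 · (1 − 1/5) · (1 − 1/211) · (1 − 1/547) · (1 − 1/829)
       = 2392017325 · 379753920/478403465 = 1898769600.

1898769600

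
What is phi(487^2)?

236682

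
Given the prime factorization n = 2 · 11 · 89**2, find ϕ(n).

φ(174262) = 174262 · (1 − 1/2) · (1 − 1/11) · (1 − 1/89)
       = 174262 · 880/1958 = 78320.

78320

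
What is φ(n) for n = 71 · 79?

φ(71) = 71 − 1 = 70.
φ(79) = 79 − 1 = 78.
Multiply: 70 · 78 = 5460.

5460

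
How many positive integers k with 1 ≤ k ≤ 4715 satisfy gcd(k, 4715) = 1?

3520

First factor: 4715 = 5 × 23 × 41.
φ(4715) = 4715 · (1 − 1/5) · (1 − 1/23) · (1 − 1/41)
       = 4715 · 3520/4715 = 3520.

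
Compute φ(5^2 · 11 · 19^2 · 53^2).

φ(278863475) = 278863475 · (1 − 1/5) · (1 − 1/11) · (1 − 1/19) · (1 − 1/53)
       = 278863475 · 37440/55385 = 188510400.

188510400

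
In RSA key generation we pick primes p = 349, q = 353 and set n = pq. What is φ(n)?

For distinct primes, φ(pq) = (p−1)(q−1) = 348 × 352 = 122496.

122496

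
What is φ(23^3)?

φ(12167) = 12167 · (1 − 1/23)
       = 12167 · 22/23 = 11638.

11638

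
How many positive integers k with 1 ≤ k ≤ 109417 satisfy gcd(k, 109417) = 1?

82320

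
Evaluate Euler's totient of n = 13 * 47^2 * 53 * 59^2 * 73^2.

φ(13) = 13 − 1 = 12.
φ(47^2) = 47^2 − 47^1 = 2209 − 47 = 2162.
φ(53) = 53 − 1 = 52.
φ(59^2) = 59^2 − 59^1 = 3481 − 59 = 3422.
φ(73^2) = 73^2 − 73^1 = 5329 − 73 = 5256.
Since φ is multiplicative, φ(28233497528249) = 12 · 2162 · 52 · 3422 · 5256 = 24264739938816.

24264739938816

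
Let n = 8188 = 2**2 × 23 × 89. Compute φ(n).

3872

φ(2^2) = 2^1·(2−1) = 2·1 = 2.
φ(23) = 23 − 1 = 22.
φ(89) = 89 − 1 = 88.
Multiply: 2 · 22 · 88 = 3872.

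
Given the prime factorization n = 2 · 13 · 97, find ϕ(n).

1152

φ(2) = 2 − 1 = 1.
φ(13) = 13 − 1 = 12.
φ(97) = 97 − 1 = 96.
φ(2522) = 1 × 12 × 96 = 1152.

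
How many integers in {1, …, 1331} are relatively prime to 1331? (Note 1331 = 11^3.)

1210

φ(1331) = 1331 · (1 − 1/11)
       = 1331 · 10/11 = 1210.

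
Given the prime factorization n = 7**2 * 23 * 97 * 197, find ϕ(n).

φ(21535843) = 21535843 · (1 − 1/7) · (1 − 1/23) · (1 − 1/97) · (1 − 1/197)
       = 21535843 · 2483712/3076549 = 17385984.

17385984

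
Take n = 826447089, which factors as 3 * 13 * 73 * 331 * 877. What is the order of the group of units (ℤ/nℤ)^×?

499530240

φ(826447089) = 826447089 · (1 − 1/3) · (1 − 1/13) · (1 − 1/73) · (1 − 1/331) · (1 − 1/877)
       = 826447089 · 499530240/826447089 = 499530240.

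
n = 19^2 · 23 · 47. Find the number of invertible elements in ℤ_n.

φ(390241) = 390241 · (1 − 1/19) · (1 − 1/23) · (1 − 1/47)
       = 390241 · 18216/20539 = 346104.

346104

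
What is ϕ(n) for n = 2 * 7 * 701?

φ(2) = 2 − 1 = 1.
φ(7) = 7 − 1 = 6.
φ(701) = 701 − 1 = 700.
Multiply: 1 · 6 · 700 = 4200.

4200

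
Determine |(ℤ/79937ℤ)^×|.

Factor 79937: 79937 = 11 × 13^2 × 43.
φ(11) = 11 − 1 = 10.
φ(13^2) = 13^2 − 13^1 = 169 − 13 = 156.
φ(43) = 43 − 1 = 42.
Since φ is multiplicative, φ(79937) = 10 · 156 · 42 = 65520.

65520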